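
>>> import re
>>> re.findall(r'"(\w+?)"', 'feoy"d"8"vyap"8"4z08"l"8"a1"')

['d', 'vyap', '4z08', '8']

Walking the string: at [4:7] match '"d"', group 1 = 'd'; at [8:14] match '"vyap"', group 1 = 'vyap'; at [15:21] match '"4z08"', group 1 = '4z08'; at [22:25] match '"8"', group 1 = '8'.
With a single group, `findall` returns only what that group captured — 4 items.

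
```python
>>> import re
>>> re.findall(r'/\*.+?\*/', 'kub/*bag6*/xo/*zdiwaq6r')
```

Scanning left to right: at [3:11] → '/*bag6*/'.
`findall` yields the raw match text (1 of them) because the pattern has no groups.

['/*bag6*/']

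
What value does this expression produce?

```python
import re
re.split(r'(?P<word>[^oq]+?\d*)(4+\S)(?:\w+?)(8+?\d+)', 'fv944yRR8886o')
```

['', 'fv94', '4y', '8886', 'o']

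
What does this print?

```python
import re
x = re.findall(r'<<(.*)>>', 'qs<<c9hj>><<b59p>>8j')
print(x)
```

['c9hj>><<b59p']

Walking the string: at [2:18] match '<<c9hj>><<b59p>>', group 1 = 'c9hj>><<b59p'.
With a single group, `findall` returns only what that group captured — 1 item.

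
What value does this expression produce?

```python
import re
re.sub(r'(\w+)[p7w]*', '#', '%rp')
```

'%#'

Pattern: one or more of a word character (captured); then zero or more of one of [p7w].
Each match is replaced by '#'.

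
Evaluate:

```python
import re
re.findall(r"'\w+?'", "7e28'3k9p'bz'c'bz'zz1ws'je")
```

Scanning left to right: at [4:10] → "'3k9p'"; at [12:15] → "'c'"; at [17:24] → "'zz1ws'".
With no groups in the pattern, `findall` gives back each whole match — 3 here.

["'3k9p'", "'c'", "'zz1ws'"]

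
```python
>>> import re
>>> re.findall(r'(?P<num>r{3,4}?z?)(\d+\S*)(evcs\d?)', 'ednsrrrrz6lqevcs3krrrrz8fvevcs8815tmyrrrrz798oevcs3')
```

This matches 3 to 4 of a literal 'r' (lazy), then optionally a literal 'z' (captured as 'num'); then one or more of a digit, then zero or more of a non-whitespace character (captured); then the literal 'ev', then the literal 'cs', then optionally a digit (captured).
`findall` packs the 3 group values into a tuple for every match.

[('rrrrz', '6lqevcs3krrrrz8fvevcs8815tmyrrrrz798o', 'evcs3')]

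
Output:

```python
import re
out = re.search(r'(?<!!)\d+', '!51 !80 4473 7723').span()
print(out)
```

(2, 3)

The negative lookaround is zero-width — it rules out positions where the adjacent text would match, without consuming anything.
Unlike `match`, `search` isn't anchored — it looks for the pattern anywhere in the string.
The match spans [2:3] → '1'.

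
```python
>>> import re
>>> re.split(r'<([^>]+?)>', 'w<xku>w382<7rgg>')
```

['w', 'xku', 'w382', '7rgg', '']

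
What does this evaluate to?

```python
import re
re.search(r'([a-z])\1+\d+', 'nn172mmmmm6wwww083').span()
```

(0, 5)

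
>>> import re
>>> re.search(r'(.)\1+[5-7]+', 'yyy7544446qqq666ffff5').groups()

('y',)

`\1` has to match the exact text group 1 already captured.
`re.search` scans for the first position where the pattern succeeds.
The match spans [0:5] → 'yyy75'.
Captured: group 1 = 'y'.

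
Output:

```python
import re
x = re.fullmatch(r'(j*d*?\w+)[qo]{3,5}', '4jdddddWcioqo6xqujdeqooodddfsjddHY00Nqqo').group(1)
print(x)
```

The pattern matches zero or more of the literal 'j', then zero or more of a literal 'd' (lazy), then one or more of a word character (captured); then 3 to 5 of one of [qo].
`re.fullmatch` is like wrapping the pattern in `^…$` (in single-line mode).
The match spans [0:40] → '4jdddddWcioqo6xqujdeqooodddfsjddHY00Nqqo'.
Captured: group 1 = '4jdddddWcioqo6xqujdeqooodddfsjddHY00N'.

4jdddddWcioqo6xqujdeqooodddfsjddHY00N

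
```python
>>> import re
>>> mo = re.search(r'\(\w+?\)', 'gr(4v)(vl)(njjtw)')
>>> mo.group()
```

`re.search` tries every starting position until one works.
The match spans [2:6] → '(4v)'.

'(4v)'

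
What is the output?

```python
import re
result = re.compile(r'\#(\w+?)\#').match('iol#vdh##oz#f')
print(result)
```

`re.match` only tries the pattern at the start of the string.
Here the pattern fails at index 0, so the call returns None.

None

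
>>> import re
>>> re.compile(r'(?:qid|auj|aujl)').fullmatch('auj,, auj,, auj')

None

`re.fullmatch` requires the pattern to consume the entire string.
Here the pattern can't cover the whole string, so the call returns None.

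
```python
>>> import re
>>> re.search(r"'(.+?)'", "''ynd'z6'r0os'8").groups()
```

`search` walks the string left to right and returns the first match it finds.
The match spans [0:6] → "''ynd'".
Captured: group 1 = "'ynd".

("'ynd",)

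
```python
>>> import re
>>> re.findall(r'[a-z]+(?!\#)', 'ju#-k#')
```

Because the assertion is negative and zero-width, positions next to the forbidden text are skipped.
Since nothing is captured, `findall` lists the 1 matched substring directly.

['j']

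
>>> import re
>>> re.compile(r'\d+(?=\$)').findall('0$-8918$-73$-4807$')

['0', '8918', '73', '4807']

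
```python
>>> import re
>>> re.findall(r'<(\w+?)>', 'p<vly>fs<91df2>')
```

['vly', '91df2']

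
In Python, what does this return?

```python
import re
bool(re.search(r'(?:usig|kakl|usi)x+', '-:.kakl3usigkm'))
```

False

`re.search` scans for the first position where the pattern succeeds.
Here the pattern never matches, so the call returns None, and `bool(None)` is False.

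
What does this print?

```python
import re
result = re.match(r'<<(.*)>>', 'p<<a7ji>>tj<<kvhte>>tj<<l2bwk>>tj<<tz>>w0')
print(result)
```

None

With `match`, the pattern is implicitly anchored at the beginning.
Here position 0 doesn't satisfy it, so the call returns None.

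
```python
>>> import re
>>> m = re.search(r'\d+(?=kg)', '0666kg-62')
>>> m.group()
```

'0666'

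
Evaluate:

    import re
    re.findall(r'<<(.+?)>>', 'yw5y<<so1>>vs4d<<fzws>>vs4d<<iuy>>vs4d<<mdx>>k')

['so1', 'fzws', 'iuy', 'mdx']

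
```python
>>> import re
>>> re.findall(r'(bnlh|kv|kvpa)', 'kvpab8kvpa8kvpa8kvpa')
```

`|` is ordered: at each position the engine commits to the first alternative that works.
Walking the string: at [0:2] match 'kv', group 1 = 'kv'; at [6:8] match 'kv', group 1 = 'kv'; at [11:13] match 'kv', group 1 = 'kv'; at [16:18] match 'kv', group 1 = 'kv'.
One capturing group, so `findall` returns just the captured substring from each match — 4 in all.

['kv', 'kv', 'kv', 'kv']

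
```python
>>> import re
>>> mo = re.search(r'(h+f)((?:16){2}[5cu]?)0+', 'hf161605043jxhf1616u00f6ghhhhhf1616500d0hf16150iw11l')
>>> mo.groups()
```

('hf', '1616')

The pattern matches one or more of the literal 'h', then a literal 'f' (captured); then the literal '16' repeated 2 times, then optionally one of [5cu] (captured); then one or more of a literal '0'.
`search` walks the string left to right and returns the first match it finds.
The match spans [0:7] → 'hf16160'.
Captured: group 1 = 'hf', group 2 = '1616'.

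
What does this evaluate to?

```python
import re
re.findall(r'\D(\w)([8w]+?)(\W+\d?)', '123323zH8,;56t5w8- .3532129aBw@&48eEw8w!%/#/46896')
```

[('H', '8', ',;5'), ('5', 'w8', '- .3'), ('B', 'w', '@&4'), ('E', 'w8w', '!%/#/4')]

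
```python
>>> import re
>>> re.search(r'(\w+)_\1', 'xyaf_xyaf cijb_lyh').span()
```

(0, 9)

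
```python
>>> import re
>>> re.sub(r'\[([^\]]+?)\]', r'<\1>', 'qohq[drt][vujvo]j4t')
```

Matches: at [4:9] → '[drt]'; at [9:16] → '[vujvo]'.
The replacement refers to a captured group, so each match is rewritten using its own captured text.

'qohq<drt><vujvo>j4t'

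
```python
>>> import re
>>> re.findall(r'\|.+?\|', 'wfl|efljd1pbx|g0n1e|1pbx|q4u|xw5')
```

['|efljd1pbx|', '|1pbx|']

Because the quantifier is non-greedy, it stops expanding at the earliest point where the rest of the pattern can succeed.
Walking the string: at [3:14] → '|efljd1pbx|'; at [19:25] → '|1pbx|'.
Since nothing is captured, `findall` lists the 2 matched substrings directly.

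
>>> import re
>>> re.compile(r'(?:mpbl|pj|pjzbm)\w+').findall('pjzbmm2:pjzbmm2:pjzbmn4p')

['pjzbmm2', 'pjzbmm2', 'pjzbmn4p']

Matches: at [0:7] → 'pjzbmm2'; at [8:15] → 'pjzbmm2'; at [16:24] → 'pjzbmn4p'.
Since nothing is captured, `findall` lists the 3 matched substrings directly.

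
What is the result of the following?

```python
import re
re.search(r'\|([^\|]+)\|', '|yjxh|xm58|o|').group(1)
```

'yjxh'

The match spans [0:6] → '|yjxh|'.
Captured: group 1 = 'yjxh'.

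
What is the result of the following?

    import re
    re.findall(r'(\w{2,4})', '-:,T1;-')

['T1']

This matches 2 to 4 of a word character (captured).
With a single group, `findall` returns only what that group captured — 1 item.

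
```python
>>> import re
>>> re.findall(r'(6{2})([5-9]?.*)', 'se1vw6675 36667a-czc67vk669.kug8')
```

[('66', '75 36667a-czc67vk669.kug8')]

This matches exactly 2 of a literal '6' (captured); then optionally a character in [5-9], then zero or more of any character (captured).
Matches: at [5:32] match '6675 36667a-czc67vk669.kug8', groups = ('66', '75 36667a-czc67vk669.kug8').
2 groups means the one result is a tuple of 2 captured strings — 1 here.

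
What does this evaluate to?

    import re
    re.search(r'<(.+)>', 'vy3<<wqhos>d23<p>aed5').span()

(3, 17)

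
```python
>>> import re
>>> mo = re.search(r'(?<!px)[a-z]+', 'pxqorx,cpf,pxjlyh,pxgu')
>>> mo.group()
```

'pxqorx'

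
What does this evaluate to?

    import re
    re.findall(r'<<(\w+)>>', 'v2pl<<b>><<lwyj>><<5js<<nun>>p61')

Matches: at [4:9] match '<<b>>', group 1 = 'b'; at [9:17] match '<<lwyj>>', group 1 = 'lwyj'; at [22:29] match '<<nun>>', group 1 = 'nun'.
`findall` collects group 1 from each match (3 total).

['b', 'lwyj', 'nun']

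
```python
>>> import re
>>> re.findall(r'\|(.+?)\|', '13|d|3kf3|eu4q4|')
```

Lazy quantifiers expand one character at a time until the remainder of the pattern can match.
Because there's exactly one group, `findall` drops the full match and keeps group 1 from each hit.

['d', 'eu4q4']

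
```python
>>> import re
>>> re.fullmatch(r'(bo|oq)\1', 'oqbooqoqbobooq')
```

The backreference `\1` re-matches whatever the first group consumed, character for character.
`re.fullmatch` requires the pattern to consume the entire string.
Here the pattern can't cover the whole string, so the call returns None.

None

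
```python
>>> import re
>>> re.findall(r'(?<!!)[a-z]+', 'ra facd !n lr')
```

['ra', 'facd', 'lr']

The negative lookaround is zero-width — it rules out positions where the adjacent text would match, without consuming anything.
Scanning left to right: at [0:2] → 'ra'; at [3:7] → 'facd'; at [11:13] → 'lr'.
Since nothing is captured, `findall` lists the 3 matched substrings directly.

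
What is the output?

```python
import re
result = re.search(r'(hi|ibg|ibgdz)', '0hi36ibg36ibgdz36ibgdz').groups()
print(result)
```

('hi',)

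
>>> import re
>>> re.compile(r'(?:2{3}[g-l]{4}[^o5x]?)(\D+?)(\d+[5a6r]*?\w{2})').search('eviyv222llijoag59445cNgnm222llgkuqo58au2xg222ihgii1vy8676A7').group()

'222llijoag59445cN'

Pattern: exactly 3 of the literal '2', then exactly 4 of a character in [g-l], then optionally any character except [o5x] (non-capturing group); then one or more of a non-digit (lazy) (captured); then one or more of a digit, then zero or more of one of [5a6r] (lazy), then exactly 2 of a word character (captured).
`re.search` scans for the first position where the pattern succeeds.
The match spans [5:22] → '222llijoag59445cN'.
Captured: group 1 = 'oag', group 2 = '59445cN'.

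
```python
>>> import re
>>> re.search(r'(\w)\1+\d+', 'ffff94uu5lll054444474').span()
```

(0, 6)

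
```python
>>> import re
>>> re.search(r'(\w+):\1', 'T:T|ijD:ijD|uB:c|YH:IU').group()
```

A backreference is literal: `\1` must see the identical characters the first group matched.
The match spans [0:3] → 'T:T'.

'T:T'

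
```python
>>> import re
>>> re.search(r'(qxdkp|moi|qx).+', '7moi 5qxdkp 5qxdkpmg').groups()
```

`search` walks the string left to right and returns the first match it finds.
The match spans [1:20] → 'moi 5qxdkp 5qxdkpmg'.
Captured: group 1 = 'moi'.

('moi',)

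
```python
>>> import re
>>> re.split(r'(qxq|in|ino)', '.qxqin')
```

Matches to split on: at [1:4] → 'qxq'; at [4:6] → 'in'.
Because the pattern has a capturing group, `split` also inserts each captured text between the pieces.

['.', 'qxq', '', 'in', '']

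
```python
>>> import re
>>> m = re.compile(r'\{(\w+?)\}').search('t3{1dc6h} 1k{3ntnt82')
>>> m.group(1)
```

The match spans [2:9] → '{1dc6h}'.
Captured: group 1 = '1dc6h'.

'1dc6h'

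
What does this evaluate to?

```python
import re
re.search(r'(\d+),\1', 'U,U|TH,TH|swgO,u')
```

After group 1 captures some text, `\1` only succeeds where that same text appears again.
Here nothing in the string fits, so the call returns None.

None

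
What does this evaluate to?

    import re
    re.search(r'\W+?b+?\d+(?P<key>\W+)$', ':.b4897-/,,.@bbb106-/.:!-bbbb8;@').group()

'-/.:!-bbbb8;@'

The match spans [19:32] → '-/.:!-bbbb8;@'.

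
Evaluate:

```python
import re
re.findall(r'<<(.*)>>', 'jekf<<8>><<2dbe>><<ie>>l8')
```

['8>><<2dbe>><<ie']

Because there's exactly one group, `findall` drops the full match and keeps group 1 from the one hit.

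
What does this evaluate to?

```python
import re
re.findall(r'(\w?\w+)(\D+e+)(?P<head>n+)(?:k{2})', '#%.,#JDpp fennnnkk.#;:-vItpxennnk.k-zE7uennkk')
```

[('JDpp', ' fe', 'nnnn'), ('zE7', 'ue', 'nn')]

Pattern: optionally a word character, then one or more of a word character (captured); then one or more of a non-digit, then one or more of a literal 'e' (captured); then one or more of a literal 'n' (captured as 'head'); then exactly 2 of a literal 'k' (non-capturing group).
Scanning left to right: at [5:18] match 'JDpp fennnnkk', groups = ('JDpp', ' fe', 'nnnn'); at [36:45] match 'zE7uennkk', groups = ('zE7', 'ue', 'nn').
3 groups means each result is a tuple of 3 captured strings — 2 here.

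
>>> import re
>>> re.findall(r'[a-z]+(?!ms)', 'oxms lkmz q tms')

['oxms', 'lkmz', 'q', 'tms']

A negative assertion filters positions out without eating any characters.
Scanning left to right: at [0:4] → 'oxms'; at [5:9] → 'lkmz'; at [10:11] → 'q'; at [12:15] → 'tms'.
No capturing groups, so `findall` returns the 4 full match strings.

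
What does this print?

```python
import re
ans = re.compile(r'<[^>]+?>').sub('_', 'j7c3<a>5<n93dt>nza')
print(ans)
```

j7c3_5_nza

Each match is replaced by '_'.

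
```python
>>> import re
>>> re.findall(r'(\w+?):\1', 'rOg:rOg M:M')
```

['rOg', 'M']

The backreference `\1` re-matches whatever the first group consumed, character for character.
With a single group, `findall` returns only what that group captured — 2 items.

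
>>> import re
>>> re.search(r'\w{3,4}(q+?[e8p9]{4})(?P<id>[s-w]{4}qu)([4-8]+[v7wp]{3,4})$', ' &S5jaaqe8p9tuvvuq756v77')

None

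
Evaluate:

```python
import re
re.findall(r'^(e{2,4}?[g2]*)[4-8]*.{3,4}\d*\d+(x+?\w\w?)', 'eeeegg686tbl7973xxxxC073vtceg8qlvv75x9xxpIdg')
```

The pattern matches anchored at the start of the string; then 2 to 4 of the literal 'e' (lazy), then zero or more of one of [g2] (captured); then zero or more of a character in [4-8], then 3 to 4 of any character, then zero or more of a digit; then one or more of a digit; then one or more of a literal 'x' (lazy), then a word character, then optionally a word character (captured).
With the lazy modifier that quantifier settles for the fewest repetitions that let the rest of the pattern succeed (the atoms after it are unaffected and can still be greedy).
Walking the string: at [0:19] match 'eeeegg686tbl7973xxx', groups = ('eeeegg', 'xxx').
2 groups means the one result is a tuple of 2 captured strings — 1 here.

[('eeeegg', 'xxx')]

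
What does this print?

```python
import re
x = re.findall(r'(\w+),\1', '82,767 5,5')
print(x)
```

['5']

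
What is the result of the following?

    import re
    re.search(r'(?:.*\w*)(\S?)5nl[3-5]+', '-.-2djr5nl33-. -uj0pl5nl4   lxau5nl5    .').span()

(0, 36)

The match spans [0:36] → '-.-2djr5nl33-. -uj0pl5nl4   lxau5nl5'.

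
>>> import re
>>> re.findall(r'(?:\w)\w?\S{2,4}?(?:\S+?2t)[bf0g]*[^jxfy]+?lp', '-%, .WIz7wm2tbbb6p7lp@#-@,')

['WIz7wm2tbbb6p7lp']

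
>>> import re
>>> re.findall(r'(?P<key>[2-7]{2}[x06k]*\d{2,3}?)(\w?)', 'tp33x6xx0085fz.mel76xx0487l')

[('33x6xx0085', 'f'), ('76xx048', '7')]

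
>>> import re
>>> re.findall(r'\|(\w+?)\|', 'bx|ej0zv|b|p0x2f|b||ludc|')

['ej0zv', 'p0x2f', 'ludc']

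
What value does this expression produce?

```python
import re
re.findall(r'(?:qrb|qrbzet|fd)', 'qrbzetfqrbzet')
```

Alternation tries branches left to right and keeps the first one that lets the overall match succeed at that position.
`findall` yields the raw match text (2 of them) because the pattern has no groups.

['qrb', 'qrb']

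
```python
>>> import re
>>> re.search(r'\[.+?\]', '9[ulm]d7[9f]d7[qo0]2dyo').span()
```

Lazy quantifiers expand one character at a time until the remainder of the pattern can match.
`re.search` scans for the first position where the pattern succeeds.
The match spans [1:6] → '[ulm]'.

(1, 6)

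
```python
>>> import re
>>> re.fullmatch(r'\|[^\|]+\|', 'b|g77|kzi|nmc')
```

None

`re.fullmatch` is like wrapping the pattern in `^…$` (in single-line mode).
Here the pattern can't cover the whole string, so the call returns None.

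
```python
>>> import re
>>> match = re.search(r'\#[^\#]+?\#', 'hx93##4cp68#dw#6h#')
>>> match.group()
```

'#4cp68#'

The match spans [5:12] → '#4cp68#'.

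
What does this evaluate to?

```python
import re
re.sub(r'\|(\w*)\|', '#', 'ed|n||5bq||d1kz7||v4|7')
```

`sub` substitutes '#' at each match site.

'ed####7'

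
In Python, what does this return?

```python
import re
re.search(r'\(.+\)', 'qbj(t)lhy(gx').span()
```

`search` walks the string left to right and returns the first match it finds.
The match spans [3:6] → '(t)'.

(3, 6)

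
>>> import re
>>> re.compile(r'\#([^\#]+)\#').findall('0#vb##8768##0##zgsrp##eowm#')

Matches: at [1:5] match '#vb#', group 1 = 'vb'; at [5:11] match '#8768#', group 1 = '8768'; at [11:14] match '#0#', group 1 = '0'; at [14:21] match '#zgsrp#', group 1 = 'zgsrp'; at [21:27] match '#eowm#', group 1 = 'eowm'.
Because there's exactly one group, `findall` drops the full match and keeps group 1 from each hit.

['vb', '8768', '0', 'zgsrp', 'eowm']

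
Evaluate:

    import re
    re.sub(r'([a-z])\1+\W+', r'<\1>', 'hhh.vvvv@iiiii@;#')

'<h><v><i>'

`\1` is not a pattern — it's the concrete string captured by group 1, re-applied verbatim.
The replacement refers to a captured group, so each match is rewritten using its own captured text.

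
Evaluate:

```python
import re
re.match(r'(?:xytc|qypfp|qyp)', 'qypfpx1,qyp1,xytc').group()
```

'qypfp'

Branches in `(...|...)` are attempted left-to-right; the first branch that allows the whole pattern to succeed is taken.
`re.match` only tries the pattern at the start of the string.
The match spans [0:5] → 'qypfp'.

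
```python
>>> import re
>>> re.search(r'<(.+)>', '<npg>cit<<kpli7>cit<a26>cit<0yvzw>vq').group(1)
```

'npg>cit<<kpli7>cit<a26>cit<0yvzw'

`search` walks the string left to right and returns the first match it finds.
The match spans [0:34] → '<npg>cit<<kpli7>cit<a26>cit<0yvzw>'.
Captured: group 1 = 'npg>cit<<kpli7>cit<a26>cit<0yvzw'.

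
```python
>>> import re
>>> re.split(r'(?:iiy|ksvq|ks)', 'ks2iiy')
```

Matches to split on: at [0:2] → 'ks'; at [3:6] → 'iiy'.
Splitting on the pattern gives 3 pieces.

['', '2', '']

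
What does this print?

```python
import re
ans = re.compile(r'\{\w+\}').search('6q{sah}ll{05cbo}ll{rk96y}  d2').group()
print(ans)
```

The match spans [2:7] → '{sah}'.

{sah}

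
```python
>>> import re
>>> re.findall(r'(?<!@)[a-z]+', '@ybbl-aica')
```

The negative lookaround is zero-width — it rules out positions where the adjacent text would match, without consuming anything.
Matches: at [2:5] → 'bbl'; at [6:10] → 'aica'.
Since nothing is captured, `findall` lists the 2 matched substrings directly.

['bbl', 'aica']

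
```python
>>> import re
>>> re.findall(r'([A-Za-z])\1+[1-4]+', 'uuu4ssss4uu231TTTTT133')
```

['u', 's', 'u', 'T']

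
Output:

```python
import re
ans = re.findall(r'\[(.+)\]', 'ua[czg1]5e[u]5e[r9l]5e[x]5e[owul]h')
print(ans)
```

['czg1]5e[u]5e[r9l]5e[x]5e[owul']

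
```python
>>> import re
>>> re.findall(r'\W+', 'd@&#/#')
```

['@&#/#']

This matches one or more of a non-word character.
Walking the string: at [1:6] → '@&#/#'.
No capturing groups, so `findall` returns the 1 full match string.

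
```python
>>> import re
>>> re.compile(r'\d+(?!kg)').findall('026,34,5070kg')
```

The negative lookahead/lookbehind blocks any match where the forbidden context is present.
Walking the string: at [0:3] → '026'; at [4:6] → '34'; at [7:10] → '507'.
With no groups in the pattern, `findall` gives back each whole match — 3 here.

['026', '34', '507']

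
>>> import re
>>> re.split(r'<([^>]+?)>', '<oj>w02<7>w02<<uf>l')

['', 'oj', 'w02', '7', 'w02', '<uf', 'l']

Matches to split on: at [0:4] → '<oj>'; at [7:10] → '<7>'; at [13:18] → '<<uf>'.
The group in the pattern means `split` returns the separators' captures alongside the pieces.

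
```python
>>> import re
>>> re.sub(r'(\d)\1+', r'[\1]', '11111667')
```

'[1][6]7'

`\1` has to match the exact text group 1 already captured.
`\1` in the replacement pulls in group 1's text for each match.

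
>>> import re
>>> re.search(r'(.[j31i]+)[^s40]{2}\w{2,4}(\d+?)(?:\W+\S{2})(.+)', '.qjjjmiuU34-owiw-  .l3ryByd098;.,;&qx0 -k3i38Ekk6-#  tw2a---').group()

The match spans [1:60] → 'qjjjmiuU34-owiw-  .l3ryByd098;.,;&qx0 -k3i38Ekk6-#  tw2a---'.

'qjjjmiuU34-owiw-  .l3ryByd098;.,;&qx0 -k3i38Ekk6-#  tw2a---'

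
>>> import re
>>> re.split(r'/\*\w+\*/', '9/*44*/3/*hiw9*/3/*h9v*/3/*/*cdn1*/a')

['9', '3', '3', '3/*', 'a']

Matches to split on: at [1:7] → '/*44*/'; at [8:16] → '/*hiw9*/'; at [17:24] → '/*h9v*/'; at [27:35] → '/*cdn1*/'.
The string is cut at each match, leaving 5 pieces.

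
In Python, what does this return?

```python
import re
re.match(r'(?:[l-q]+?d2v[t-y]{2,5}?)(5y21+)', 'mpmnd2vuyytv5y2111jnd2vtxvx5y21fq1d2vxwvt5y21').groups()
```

This matches one or more of a character in [l-q] (lazy), then the literal 'd2v', then 2 to 5 of a character in [t-y] (lazy) (non-capturing group); then the literal '5y2', then one or more of the literal '1' (captured).
With `match`, the pattern is implicitly anchored at the beginning.
The match spans [0:18] → 'mpmnd2vuyytv5y2111'.
Captured: group 1 = '5y2111'.

('5y2111',)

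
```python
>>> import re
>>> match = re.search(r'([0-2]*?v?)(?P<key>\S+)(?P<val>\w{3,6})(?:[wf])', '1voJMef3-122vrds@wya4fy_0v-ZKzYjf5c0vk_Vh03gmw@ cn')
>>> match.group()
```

The pattern matches zero or more of a character in [0-2] (lazy), then optionally a literal 'v' (captured); then one or more of a non-whitespace character (captured as 'key'); then 3 to 6 of a word character (captured as 'val'); then one of [wf] (non-capturing group).
The match spans [0:46] → '1voJMef3-122vrds@wya4fy_0v-ZKzYjf5c0vk_Vh03gmw'.

'1voJMef3-122vrds@wya4fy_0v-ZKzYjf5c0vk_Vh03gmw'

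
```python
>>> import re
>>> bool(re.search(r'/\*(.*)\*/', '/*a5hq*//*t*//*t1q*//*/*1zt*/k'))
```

True

`search` walks the string left to right and returns the first match it finds.
The match spans [0:29] → '/*a5hq*//*t*//*t1q*//*/*1zt*/'.
Captured: group 1 = 'a5hq*//*t*//*t1q*//*/*1zt'.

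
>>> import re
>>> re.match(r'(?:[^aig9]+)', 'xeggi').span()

(0, 2)

This matches one or more of any character except [aig9] (non-capturing group).
`re.match` won't scan ahead — the pattern has to work from the very first character.
The match spans [0:2] → 'xe'.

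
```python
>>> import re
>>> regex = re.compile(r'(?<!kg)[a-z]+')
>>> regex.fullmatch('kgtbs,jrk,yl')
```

`fullmatch` succeeds only if the pattern covers the string from start to end.
Here the string isn't matched end-to-end, so the call returns None.

None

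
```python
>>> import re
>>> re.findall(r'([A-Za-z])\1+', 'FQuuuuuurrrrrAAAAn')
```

['u', 'r', 'A']

`\1` has to match the exact text group 1 already captured.
Scanning left to right: at [2:8] match 'uuuuuu', group 1 = 'u'; at [8:13] match 'rrrrr', group 1 = 'r'; at [13:17] match 'AAAA', group 1 = 'A'.
`findall` collects group 1 from each match (3 total).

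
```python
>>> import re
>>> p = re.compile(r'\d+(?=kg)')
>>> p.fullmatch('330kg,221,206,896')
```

The `(?=…)`/`(?<=…)` assertion just peeks at neighbouring text; it doesn't advance the match position.
`re.fullmatch` requires the pattern to consume the entire string.
Here there's no way to consume every character, so the call returns None.

None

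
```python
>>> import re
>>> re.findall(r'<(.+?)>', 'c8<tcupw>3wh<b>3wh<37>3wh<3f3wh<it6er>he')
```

['tcupw', 'b', '37', '3f3wh<it6er']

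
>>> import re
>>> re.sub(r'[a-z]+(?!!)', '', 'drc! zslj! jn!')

'c! j! n!'

The negative lookahead/lookbehind blocks any match where the forbidden context is present.
`sub` substitutes '' at each match site.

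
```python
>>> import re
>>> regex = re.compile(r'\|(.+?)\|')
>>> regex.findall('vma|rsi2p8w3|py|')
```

['rsi2p8w3']

A `+?`/`*?`/`{m,n}?` starts at its minimum and grows only as far as needed for what follows to match.
Matches: at [3:13] match '|rsi2p8w3|', group 1 = 'rsi2p8w3'.
`findall` collects group 1 from the one match (1 total).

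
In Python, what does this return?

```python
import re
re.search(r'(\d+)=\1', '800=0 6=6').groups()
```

('0',)

A backreference is literal: `\1` must see the identical characters the first group matched.
`re.search` tries every starting position until one works.
The match spans [2:5] → '0=0'.
Captured: group 1 = '0'.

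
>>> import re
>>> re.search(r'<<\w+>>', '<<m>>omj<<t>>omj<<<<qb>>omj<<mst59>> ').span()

(0, 5)

`re.search` tries every starting position until one works.
The match spans [0:5] → '<<m>>'.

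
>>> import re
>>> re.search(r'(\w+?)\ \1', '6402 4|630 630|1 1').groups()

The match spans [7:14] → '630 630'.
Captured: group 1 = '630'.

('630',)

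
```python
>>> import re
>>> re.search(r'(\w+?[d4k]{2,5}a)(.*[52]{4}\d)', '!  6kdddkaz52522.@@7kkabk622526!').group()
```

'6kdddkaz52522.@@7kkabk622526'

Pattern: one or more of a word character (lazy), then 2 to 5 of one of [d4k], then the literal 'a' (captured); then zero or more of any character, then exactly 4 of one of [52], then a digit (captured).
`re.search` tries every starting position until one works.
The match spans [3:31] → '6kdddkaz52522.@@7kkabk622526'.
Captured: group 1 = '6kdddka', group 2 = 'z52522.@@7kkabk622526'.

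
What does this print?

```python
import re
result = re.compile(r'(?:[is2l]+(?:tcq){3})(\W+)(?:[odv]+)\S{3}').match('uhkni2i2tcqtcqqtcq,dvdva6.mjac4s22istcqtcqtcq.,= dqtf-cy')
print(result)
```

The pattern matches one or more of one of [is2l], then the literal 'tcq' repeated 3 times (non-capturing group); then one or more of a non-word character (captured); then one or more of one of [odv] (non-capturing group); then exactly 3 of a non-whitespace character.
`match` is anchored at position 0; if the pattern doesn't fit there, it returns None.
Here position 0 doesn't satisfy it, so the call returns None.

None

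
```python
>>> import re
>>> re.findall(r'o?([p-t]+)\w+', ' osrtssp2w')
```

This matches optionally a literal 'o'; then one or more of a character in [p-t] (captured); then one or more of a word character.
Walking the string: at [1:10] match 'osrtssp2w', group 1 = 'srtssp'.
With a single group, `findall` returns only what that group captured — 1 item.

['srtssp']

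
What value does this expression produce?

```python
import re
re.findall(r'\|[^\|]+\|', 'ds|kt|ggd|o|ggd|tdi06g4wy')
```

Matches: at [2:6] → '|kt|'; at [9:12] → '|o|'.
With no groups in the pattern, `findall` gives back each whole match — 2 here.

['|kt|', '|o|']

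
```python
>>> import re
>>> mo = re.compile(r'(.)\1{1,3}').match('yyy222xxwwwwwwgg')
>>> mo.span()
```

(0, 3)

With `match`, the pattern is implicitly anchored at the beginning.
The match spans [0:3] → 'yyy'.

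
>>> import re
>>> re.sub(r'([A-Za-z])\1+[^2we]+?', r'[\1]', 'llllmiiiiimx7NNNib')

'[l][i]x7[N]b'

The backreference `\1` re-matches whatever the first group consumed, character for character.
The replacement refers to a captured group, so each match is rewritten using its own captured text.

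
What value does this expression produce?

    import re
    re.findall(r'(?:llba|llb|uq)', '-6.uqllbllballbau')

The regex engine tests alternatives in the order written; an earlier branch that matches wins even if a later one would match more.
With no groups in the pattern, `findall` gives back each whole match — 4 here.

['uq', 'llb', 'llba', 'llba']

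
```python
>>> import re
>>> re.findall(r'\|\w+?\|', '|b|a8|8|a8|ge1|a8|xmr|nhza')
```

['|b|', '|8|', '|ge1|', '|xmr|']

With no groups in the pattern, `findall` gives back each whole match — 4 here.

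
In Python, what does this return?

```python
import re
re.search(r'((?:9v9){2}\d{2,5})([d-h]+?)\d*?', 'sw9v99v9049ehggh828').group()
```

'9v99v9049e'

Because the quantifier is non-greedy, it stops expanding at the earliest point where the rest of the pattern can succeed.
The match spans [2:12] → '9v99v9049e'.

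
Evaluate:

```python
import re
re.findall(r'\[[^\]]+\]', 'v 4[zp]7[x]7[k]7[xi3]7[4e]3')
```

['[zp]', '[x]', '[k]', '[xi3]', '[4e]']

Scanning left to right: at [3:7] → '[zp]'; at [8:11] → '[x]'; at [12:15] → '[k]'; at [16:21] → '[xi3]'; at [22:26] → '[4e]'.
`findall` yields the raw match text (5 of them) because the pattern has no groups.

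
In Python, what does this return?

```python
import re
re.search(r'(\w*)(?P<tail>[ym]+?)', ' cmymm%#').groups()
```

('cmym', 'm')

The pattern matches zero or more of a word character (captured); then one or more of one of [ym] (lazy) (captured as 'tail').
Unlike `match`, `search` isn't anchored — it looks for the pattern anywhere in the string.
The match spans [1:6] → 'cmymm'.
Captured: group 1 = 'cmym', group 2 = 'm'.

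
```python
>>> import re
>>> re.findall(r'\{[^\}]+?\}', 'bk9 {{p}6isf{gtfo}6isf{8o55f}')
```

['{{p}', '{gtfo}', '{8o55f}']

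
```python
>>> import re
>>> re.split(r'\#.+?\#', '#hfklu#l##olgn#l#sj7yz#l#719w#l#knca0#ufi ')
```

['', 'l', 'l', 'l', 'l', 'ufi ']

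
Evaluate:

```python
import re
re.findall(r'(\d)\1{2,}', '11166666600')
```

['1', '6']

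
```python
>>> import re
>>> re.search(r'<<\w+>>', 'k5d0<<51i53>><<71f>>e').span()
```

(4, 13)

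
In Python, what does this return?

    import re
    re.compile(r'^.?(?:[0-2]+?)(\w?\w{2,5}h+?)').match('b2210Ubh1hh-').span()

(0, 8)

`match` is anchored at position 0; if the pattern doesn't fit there, it returns None.
The match spans [0:8] → 'b2210Ubh'.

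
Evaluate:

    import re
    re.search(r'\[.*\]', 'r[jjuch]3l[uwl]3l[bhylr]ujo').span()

(1, 24)

`search` walks the string left to right and returns the first match it finds.
The match spans [1:24] → '[jjuch]3l[uwl]3l[bhylr]'.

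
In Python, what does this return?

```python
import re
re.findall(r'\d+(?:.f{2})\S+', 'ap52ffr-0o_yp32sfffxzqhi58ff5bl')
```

This matches one or more of a digit; then any character, then exactly 2 of the literal 'f' (non-capturing group); then one or more of a non-whitespace character.
Scanning left to right: at [2:31] → '52ffr-0o_yp32sfffxzqhi58ff5bl'.
`findall` yields the raw match text (1 of them) because the pattern has no groups.

['52ffr-0o_yp32sfffxzqhi58ff5bl']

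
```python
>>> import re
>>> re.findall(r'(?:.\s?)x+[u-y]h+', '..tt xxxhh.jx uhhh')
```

['t xxxhh']

This matches any character, then optionally whitespace (non-capturing group); then one or more of a literal 'x', then a character in [u-y], then one or more of the literal 'h'.
Matches: at [3:10] → 't xxxhh'.
No capturing groups, so `findall` returns the 1 full match string.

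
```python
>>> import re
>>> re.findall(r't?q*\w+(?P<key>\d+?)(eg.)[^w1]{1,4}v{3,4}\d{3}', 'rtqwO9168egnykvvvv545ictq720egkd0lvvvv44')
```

This matches optionally the literal 't', then zero or more of a literal 'q', then one or more of a word character; then one or more of a digit (lazy) (captured as 'key'); then the literal 'eg', then any character (captured); then 1 to 4 of any character except [w1], then 3 to 4 of the literal 'v', then exactly 3 of a digit.
Scanning left to right: at [0:21] match 'rtqwO9168egnykvvvv545', groups = ('8', 'egn').
Multiple groups make `findall` return tuples — one 2-tuple for the one match.

[('8', 'egn')]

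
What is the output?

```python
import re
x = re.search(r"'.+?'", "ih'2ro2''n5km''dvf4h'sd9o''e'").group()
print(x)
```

'2ro2'

With the lazy modifier that quantifier settles for the fewest repetitions that let the rest of the pattern succeed (the atoms after it are unaffected and can still be greedy).
The match spans [2:8] → "'2ro2'".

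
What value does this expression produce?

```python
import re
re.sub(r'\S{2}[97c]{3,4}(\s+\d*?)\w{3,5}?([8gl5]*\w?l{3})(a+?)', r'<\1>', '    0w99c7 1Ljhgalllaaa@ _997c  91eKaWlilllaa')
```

'    < >aa@ <  9>a'

Each match is replaced using the text its own group 1 captured.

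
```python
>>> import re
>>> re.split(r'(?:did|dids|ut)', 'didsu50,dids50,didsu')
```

`|` is ordered: at each position the engine commits to the first alternative that works.
`split` removes every match and returns the 4 fragments in between.

['', 'su50,', 's50,', 'su']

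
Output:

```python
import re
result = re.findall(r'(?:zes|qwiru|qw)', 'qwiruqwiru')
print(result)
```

Alternation isn't longest-match — the leftmost alternative that fits at this position is chosen.
Walking the string: at [0:5] → 'qwiru'; at [5:10] → 'qwiru'.
No capturing groups, so `findall` returns the 2 full match strings.

['qwiru', 'qwiru']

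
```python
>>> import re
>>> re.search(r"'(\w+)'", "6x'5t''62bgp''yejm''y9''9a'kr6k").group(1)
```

The match spans [2:6] → "'5t'".
Captured: group 1 = '5t'.

'5t'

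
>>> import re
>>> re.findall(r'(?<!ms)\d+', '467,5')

The negative lookahead/lookbehind blocks any match where the forbidden context is present.
No capturing groups, so `findall` returns the 2 full match strings.

['467', '5']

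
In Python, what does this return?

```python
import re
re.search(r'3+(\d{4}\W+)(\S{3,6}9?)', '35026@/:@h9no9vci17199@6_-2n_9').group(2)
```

'h9no9v'

The match spans [0:15] → '35026@/:@h9no9v'.
Captured: group 1 = '5026@/:@', group 2 = 'h9no9v'.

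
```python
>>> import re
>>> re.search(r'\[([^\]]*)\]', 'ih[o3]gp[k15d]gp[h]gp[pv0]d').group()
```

'[o3]'

The match spans [2:6] → '[o3]'.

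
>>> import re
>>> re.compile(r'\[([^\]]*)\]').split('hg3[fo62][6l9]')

['hg3', 'fo62', '', '6l9', '']

Matches to split on: at [3:9] → '[fo62]'; at [9:14] → '[6l9]'.
Because the pattern has a capturing group, `split` also inserts each captured text between the pieces.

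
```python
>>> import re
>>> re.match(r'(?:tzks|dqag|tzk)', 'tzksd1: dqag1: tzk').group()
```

'tzks'

The regex engine tests alternatives in the order written; an earlier branch that matches wins even if a later one would match more.
`re.match` only tries the pattern at the start of the string.
The match spans [0:4] → 'tzks'.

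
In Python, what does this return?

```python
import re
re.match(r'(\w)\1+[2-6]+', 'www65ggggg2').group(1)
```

The match spans [0:5] → 'www65'.
Captured: group 1 = 'w'.

'w'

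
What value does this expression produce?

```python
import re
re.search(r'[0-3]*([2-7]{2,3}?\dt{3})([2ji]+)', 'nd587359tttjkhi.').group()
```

'7359tttj'

The pattern matches zero or more of a character in [0-3]; then 2 to 3 of a character in [2-7] (lazy), then a digit, then exactly 3 of a literal 't' (captured); then one or more of one of [2ji] (captured).
Unlike `match`, `search` isn't anchored — it looks for the pattern anywhere in the string.
The match spans [4:12] → '7359tttj'.
Captured: group 1 = '7359ttt', group 2 = 'j'.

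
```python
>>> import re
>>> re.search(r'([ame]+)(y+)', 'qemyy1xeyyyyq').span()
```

The pattern matches one or more of one of [ame] (captured); then one or more of a literal 'y' (captured).
The match spans [1:5] → 'emyy'.

(1, 5)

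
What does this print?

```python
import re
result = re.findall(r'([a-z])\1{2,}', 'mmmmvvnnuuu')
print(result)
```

['m', 'u']

`\1` has to match the exact text group 1 already captured.
`findall` collects group 1 from each match (2 total).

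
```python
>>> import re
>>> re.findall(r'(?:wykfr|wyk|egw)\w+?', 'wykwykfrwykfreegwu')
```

['wykw', 'wykfre', 'egwu']

Branches in `(...|...)` are attempted left-to-right; the first branch that allows the whole pattern to succeed is taken.
Scanning left to right: at [0:4] → 'wykw'; at [8:14] → 'wykfre'; at [14:18] → 'egwu'.
`findall` yields the raw match text (3 of them) because the pattern has no groups.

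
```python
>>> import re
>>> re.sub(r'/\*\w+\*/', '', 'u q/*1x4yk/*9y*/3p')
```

'u q/*1x4yk3p'

Matches: at [10:16] → '/*9y*/'.
`sub` substitutes '' at each match site.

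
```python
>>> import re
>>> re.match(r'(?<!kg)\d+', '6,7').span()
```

(0, 1)

With `match`, the pattern is implicitly anchored at the beginning.
The match spans [0:1] → '6'.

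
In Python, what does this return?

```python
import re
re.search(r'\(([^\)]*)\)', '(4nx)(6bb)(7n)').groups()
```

('4nx',)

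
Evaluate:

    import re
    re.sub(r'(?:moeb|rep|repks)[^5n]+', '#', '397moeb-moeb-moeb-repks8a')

'397#'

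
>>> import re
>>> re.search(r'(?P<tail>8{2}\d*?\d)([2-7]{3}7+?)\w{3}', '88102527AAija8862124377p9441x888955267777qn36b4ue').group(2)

'2527'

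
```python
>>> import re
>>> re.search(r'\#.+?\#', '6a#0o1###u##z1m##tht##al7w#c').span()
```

(2, 7)

`re.search` tries every starting position until one works.
The match spans [2:7] → '#0o1#'.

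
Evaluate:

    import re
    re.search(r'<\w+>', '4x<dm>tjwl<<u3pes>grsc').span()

The match spans [2:6] → '<dm>'.

(2, 6)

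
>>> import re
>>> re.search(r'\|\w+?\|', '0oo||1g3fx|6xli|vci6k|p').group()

'|1g3fx|'

`search` walks the string left to right and returns the first match it finds.
The match spans [4:11] → '|1g3fx|'.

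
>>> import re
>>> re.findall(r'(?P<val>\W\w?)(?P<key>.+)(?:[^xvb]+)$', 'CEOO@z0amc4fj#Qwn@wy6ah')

Pattern: a non-word character, then optionally a word character (captured as 'val'); then one or more of any character (captured as 'key'); then one or more of any character except [xvb] (non-capturing group); then anchored at the end.
Walking the string: at [4:23] match '@z0amc4fj#Qwn@wy6ah', groups = ('@z', '0amc4fj#Qwn@wy6a').
Multiple groups make `findall` return tuples — one 2-tuple for the one match.

[('@z', '0amc4fj#Qwn@wy6a')]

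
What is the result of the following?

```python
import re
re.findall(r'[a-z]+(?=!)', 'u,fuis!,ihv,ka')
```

['fuis']

Lookahead/lookbehind check context without consuming it, so the matched span excludes the asserted characters.
No capturing groups, so `findall` returns the 1 full match string.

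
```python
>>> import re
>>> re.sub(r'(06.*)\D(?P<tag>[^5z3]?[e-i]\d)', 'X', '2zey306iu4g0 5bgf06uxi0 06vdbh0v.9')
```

'2zey3Xv.9'

The pattern matches the literal '06', then zero or more of any character (captured); then a non-digit; then optionally any character except [5z3], then a character in [e-i], then a digit (captured as 'tag').
Matches: at [5:31] → '06iu4g0 5bgf06uxi0 06vdbh0'.
Each match is replaced by 'X'.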